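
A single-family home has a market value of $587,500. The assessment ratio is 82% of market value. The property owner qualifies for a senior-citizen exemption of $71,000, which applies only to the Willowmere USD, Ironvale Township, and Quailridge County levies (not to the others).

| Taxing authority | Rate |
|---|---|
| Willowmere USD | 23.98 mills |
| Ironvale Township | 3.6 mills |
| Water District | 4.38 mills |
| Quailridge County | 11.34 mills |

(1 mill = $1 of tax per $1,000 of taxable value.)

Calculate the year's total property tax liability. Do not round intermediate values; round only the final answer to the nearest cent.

$18,096.46

Assessed value = $587,500 × 0.82 = $481,750
Willowmere USD: ($481,750 − $71,000) × 0.02398 = $410,750 × 0.02398 = $9,849.785
Ironvale Township: ($481,750 − $71,000) × 0.0036 = $410,750 × 0.0036 = $1,478.7
Water District: $481,750 × 0.00438 = $2,110.065
Quailridge County: ($481,750 − $71,000) × 0.01134 = $410,750 × 0.01134 = $4,657.905
Total = $18,096.455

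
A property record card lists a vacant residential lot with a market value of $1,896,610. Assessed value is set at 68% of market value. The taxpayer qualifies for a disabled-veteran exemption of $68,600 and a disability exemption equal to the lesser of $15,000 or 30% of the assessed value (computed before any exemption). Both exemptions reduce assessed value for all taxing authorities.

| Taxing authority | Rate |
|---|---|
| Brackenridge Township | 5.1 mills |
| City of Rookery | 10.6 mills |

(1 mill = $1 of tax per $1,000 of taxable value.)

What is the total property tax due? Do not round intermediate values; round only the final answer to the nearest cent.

$18,935.69

Assessed value = $1,896,610 × 0.68 = $1,289,694.8
Disability exemption = min($15,000, 30% × $1,289,694.8) = min($15,000, $386,908.44) = $15,000 (dollar cap binds)
Taxable value = $1,289,694.8 − $68,600 − $15,000 = $1,206,094.8
Brackenridge Township: $1,206,094.8 × 0.0051 = $6,151.08348
City of Rookery: $1,206,094.8 × 0.0106 = $12,784.60488
Total = $18,935.68836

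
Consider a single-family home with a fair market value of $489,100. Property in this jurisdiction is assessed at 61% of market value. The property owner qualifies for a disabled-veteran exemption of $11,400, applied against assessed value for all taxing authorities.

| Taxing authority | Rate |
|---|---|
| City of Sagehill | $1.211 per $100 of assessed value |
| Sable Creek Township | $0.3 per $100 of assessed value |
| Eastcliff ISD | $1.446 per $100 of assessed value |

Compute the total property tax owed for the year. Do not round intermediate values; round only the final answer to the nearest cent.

Assessed value = $489,100 × 0.61 = $298,351
Taxable value = $298,351 − $11,400 = $286,951
City of Sagehill: $286,951 × 0.01211 = $3,474.97661
Sable Creek Township: $286,951 × 0.003 = $860.853
Eastcliff ISD: $286,951 × 0.01446 = $4,149.31146
Total = $3,474.97661 + $860.853 + $4,149.31146 = $8,485.14107

$8,485.14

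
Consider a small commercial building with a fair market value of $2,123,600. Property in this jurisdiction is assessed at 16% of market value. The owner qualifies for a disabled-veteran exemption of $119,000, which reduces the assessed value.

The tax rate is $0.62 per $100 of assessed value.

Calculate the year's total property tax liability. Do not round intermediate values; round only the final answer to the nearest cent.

$1,368.81

Assessed value = $2,123,600 × 0.16 = $339,776
Taxable value = $339,776 − $119,000 = $220,776
Tax = $220,776 × 0.0062 = $1,368.8112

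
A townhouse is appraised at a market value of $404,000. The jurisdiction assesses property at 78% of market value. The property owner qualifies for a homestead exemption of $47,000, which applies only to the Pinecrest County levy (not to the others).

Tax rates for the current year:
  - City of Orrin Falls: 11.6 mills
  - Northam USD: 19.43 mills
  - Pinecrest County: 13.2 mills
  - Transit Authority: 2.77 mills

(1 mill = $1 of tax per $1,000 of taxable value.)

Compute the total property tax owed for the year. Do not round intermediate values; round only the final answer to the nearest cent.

Assessed value = $404,000 × 0.78 = $315,120
City of Orrin Falls: $315,120 × 0.0116 = $3,655.392
Northam USD: $315,120 × 0.01943 = $6,122.7816
Pinecrest County: ($315,120 − $47,000) × 0.0132 = $268,120 × 0.0132 = $3,539.184
Transit Authority: $315,120 × 0.00277 = $872.8824
Total = $14,190.24

$14,190.24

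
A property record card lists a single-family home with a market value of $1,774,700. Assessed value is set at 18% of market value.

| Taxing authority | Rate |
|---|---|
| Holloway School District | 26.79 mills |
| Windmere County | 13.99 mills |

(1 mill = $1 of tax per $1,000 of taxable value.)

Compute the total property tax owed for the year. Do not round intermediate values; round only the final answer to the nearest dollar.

$13,027

Assessed value = $1,774,700 × 0.18 = $319,446
Holloway School District: $319,446 × 0.02679 = $8,557.95834
Windmere County: $319,446 × 0.01399 = $4,469.04954
Total = $8,557.95834 + $4,469.04954 = $13,027.00788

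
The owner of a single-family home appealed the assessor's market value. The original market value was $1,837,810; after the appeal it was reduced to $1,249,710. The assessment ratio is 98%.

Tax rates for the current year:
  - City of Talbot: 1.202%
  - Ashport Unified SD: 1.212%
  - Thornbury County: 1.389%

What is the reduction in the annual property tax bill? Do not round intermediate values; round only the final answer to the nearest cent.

$21,918.13

Old assessed value = $1,837,810 × 0.98 = $1,801,053.8
New assessed value = $1,249,710 × 0.98 = $1,224,715.8
Combined rate = 0.01202 + 0.01212 + 0.01389 = 0.03803
Old tax = $1,801,053.8 × 0.03803 = $68,494.076014
New tax = $1,224,715.8 × 0.03803 = $46,575.941874
Reduction = $68,494.076014 − $46,575.941874 = $21,918.13414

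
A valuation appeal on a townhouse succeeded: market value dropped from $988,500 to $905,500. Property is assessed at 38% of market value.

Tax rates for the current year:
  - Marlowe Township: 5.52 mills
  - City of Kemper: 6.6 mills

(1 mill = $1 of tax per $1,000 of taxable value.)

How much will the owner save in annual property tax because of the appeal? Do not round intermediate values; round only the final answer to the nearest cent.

Old assessed value = $988,500 × 0.38 = $375,630
New assessed value = $905,500 × 0.38 = $344,090
Combined rate = 0.00552 + 0.0066 = 0.01212
Old tax = $375,630 × 0.01212 = $4,552.6356
New tax = $344,090 × 0.01212 = $4,170.3708
Reduction = $4,552.6356 − $4,170.3708 = $382.2648

$382.26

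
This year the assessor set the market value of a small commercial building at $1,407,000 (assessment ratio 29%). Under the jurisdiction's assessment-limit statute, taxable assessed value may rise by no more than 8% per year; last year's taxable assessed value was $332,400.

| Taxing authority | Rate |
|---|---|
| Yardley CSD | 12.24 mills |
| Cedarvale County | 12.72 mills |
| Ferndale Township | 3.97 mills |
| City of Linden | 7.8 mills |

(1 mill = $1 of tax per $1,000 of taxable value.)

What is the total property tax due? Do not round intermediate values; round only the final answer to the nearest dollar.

$13,186

Uncapped assessed value = $1,407,000 × 0.29 = $408,030
Cap limit = $332,400 × 1.08 = $358,992
Taxable assessed value = min($408,030, $358,992) = $358,992 (cap binds)
Yardley CSD: $358,992 × 0.01224 = $4,394.06208
Cedarvale County: $358,992 × 0.01272 = $4,566.37824
Ferndale Township: $358,992 × 0.00397 = $1,425.19824
City of Linden: $358,992 × 0.0078 = $2,800.1376
Total = $13,185.77616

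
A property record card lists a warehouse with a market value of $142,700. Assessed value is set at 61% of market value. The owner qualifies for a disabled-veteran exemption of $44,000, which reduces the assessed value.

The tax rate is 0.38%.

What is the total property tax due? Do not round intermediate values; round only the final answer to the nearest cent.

Assessed value = $142,700 × 0.61 = $87,047
Taxable value = $87,047 − $44,000 = $43,047
Tax = $43,047 × 0.0038 = $163.5786

$163.58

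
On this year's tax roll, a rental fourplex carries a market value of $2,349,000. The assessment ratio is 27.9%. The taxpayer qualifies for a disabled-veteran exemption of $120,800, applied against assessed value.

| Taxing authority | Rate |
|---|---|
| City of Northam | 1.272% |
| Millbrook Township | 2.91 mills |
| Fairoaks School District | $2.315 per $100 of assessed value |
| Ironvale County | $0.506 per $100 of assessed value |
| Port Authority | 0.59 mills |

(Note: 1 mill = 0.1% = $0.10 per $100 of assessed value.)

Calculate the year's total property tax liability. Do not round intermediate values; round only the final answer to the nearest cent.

$23,750.99

Assessed value = $2,349,000 × 0.279 = $655,371
Taxable value = $655,371 − $120,800 = $534,571
City of Northam: $534,571 × 0.01272 = $6,799.74312
Millbrook Township: $534,571 × 0.00291 = $1,555.60161
Fairoaks School District: $534,571 × 0.02315 = $12,375.31865
Ironvale County: $534,571 × 0.00506 = $2,704.92926
Port Authority: $534,571 × 0.00059 = $315.39689
Total = $23,750.98953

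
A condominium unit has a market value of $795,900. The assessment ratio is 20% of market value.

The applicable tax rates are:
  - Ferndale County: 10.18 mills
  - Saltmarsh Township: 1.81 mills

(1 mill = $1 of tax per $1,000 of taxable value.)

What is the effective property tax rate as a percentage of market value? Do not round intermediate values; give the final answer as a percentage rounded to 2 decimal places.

0.24%

Assessed value = $795,900 × 0.2 = $159,180
Ferndale County: $159,180 × 0.01018 = $1,620.4524
Saltmarsh Township: $159,180 × 0.00181 = $288.1158
Total tax = $1,908.5682
Effective rate = $1,908.5682 ÷ $795,900 = 0.24% of market value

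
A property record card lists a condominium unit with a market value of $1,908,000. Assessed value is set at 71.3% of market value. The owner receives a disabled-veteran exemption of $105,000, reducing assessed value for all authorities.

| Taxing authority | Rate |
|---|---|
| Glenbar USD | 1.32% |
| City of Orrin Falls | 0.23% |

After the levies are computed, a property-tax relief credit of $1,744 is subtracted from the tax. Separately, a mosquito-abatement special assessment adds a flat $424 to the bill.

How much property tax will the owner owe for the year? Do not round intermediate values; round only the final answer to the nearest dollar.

Assessed value = $1,908,000 × 0.713 = $1,360,404
Taxable value = $1,360,404 − $105,000 = $1,255,404
Glenbar USD: $1,255,404 × 0.0132 = $16,571.3328
City of Orrin Falls: $1,255,404 × 0.0023 = $2,887.4292
Levies subtotal = $19,458.762
After credit = $19,458.762 − $1,744 = $17,714.762
Total = $17,714.762 + $424 = $18,138.762

$18,139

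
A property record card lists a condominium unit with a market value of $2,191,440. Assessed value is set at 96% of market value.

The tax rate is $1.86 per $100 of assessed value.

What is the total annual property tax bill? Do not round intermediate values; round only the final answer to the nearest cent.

Assessed value = $2,191,440 × 0.96 = $2,103,782.4
Tax = $2,103,782.4 × 0.0186 = $39,130.35264

$39,130.35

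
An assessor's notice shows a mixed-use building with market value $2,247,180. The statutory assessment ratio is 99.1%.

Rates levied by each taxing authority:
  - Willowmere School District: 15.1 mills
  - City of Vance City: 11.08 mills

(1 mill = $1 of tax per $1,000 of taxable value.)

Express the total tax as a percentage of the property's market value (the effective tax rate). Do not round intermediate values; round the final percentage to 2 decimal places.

2.59%

Assessed value = $2,247,180 × 0.991 = $2,226,955.38
Willowmere School District: $2,226,955.38 × 0.0151 = $33,627.026238
City of Vance City: $2,226,955.38 × 0.01108 = $24,674.6656104
Total tax = $58,301.6918484
Effective rate = $58,301.6918484 ÷ $2,247,180 = 2.59% of market value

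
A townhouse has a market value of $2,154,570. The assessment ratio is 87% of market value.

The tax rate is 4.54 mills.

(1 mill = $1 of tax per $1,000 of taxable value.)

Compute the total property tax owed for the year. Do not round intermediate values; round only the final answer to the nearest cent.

Assessed value = $2,154,570 × 0.87 = $1,874,475.9
Tax = $1,874,475.9 × 0.00454 = $8,510.120586

$8,510.12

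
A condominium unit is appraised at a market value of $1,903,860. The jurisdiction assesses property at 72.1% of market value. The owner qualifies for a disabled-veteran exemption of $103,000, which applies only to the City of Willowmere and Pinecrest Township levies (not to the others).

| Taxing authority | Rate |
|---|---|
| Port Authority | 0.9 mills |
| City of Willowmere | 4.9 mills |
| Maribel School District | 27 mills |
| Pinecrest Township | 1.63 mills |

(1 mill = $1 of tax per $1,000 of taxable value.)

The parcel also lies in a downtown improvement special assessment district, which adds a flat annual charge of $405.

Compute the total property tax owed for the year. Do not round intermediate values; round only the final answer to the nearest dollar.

$46,994

Assessed value = $1,903,860 × 0.721 = $1,372,683.06
Port Authority: $1,372,683.06 × 0.0009 = $1,235.414754
City of Willowmere: ($1,372,683.06 − $103,000) × 0.0049 = $1,269,683.06 × 0.0049 = $6,221.446994
Maribel School District: $1,372,683.06 × 0.027 = $37,062.44262
Pinecrest Township: ($1,372,683.06 − $103,000) × 0.00163 = $1,269,683.06 × 0.00163 = $2,069.5833878
Levies subtotal = $46,588.8877558
Total = $46,588.8877558 + $405 = $46,993.8877558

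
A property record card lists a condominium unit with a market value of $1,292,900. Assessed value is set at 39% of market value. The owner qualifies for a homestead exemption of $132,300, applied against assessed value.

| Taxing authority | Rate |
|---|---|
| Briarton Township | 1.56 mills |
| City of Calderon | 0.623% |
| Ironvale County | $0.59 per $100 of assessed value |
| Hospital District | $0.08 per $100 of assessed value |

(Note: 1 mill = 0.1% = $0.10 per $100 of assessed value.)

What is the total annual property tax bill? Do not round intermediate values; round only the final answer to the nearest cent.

$5,389.28

Assessed value = $1,292,900 × 0.39 = $504,231
Taxable value = $504,231 − $132,300 = $371,931
Briarton Township: $371,931 × 0.00156 = $580.21236
City of Calderon: $371,931 × 0.00623 = $2,317.13013
Ironvale County: $371,931 × 0.0059 = $2,194.3929
Hospital District: $371,931 × 0.0008 = $297.5448
Total = $5,389.28019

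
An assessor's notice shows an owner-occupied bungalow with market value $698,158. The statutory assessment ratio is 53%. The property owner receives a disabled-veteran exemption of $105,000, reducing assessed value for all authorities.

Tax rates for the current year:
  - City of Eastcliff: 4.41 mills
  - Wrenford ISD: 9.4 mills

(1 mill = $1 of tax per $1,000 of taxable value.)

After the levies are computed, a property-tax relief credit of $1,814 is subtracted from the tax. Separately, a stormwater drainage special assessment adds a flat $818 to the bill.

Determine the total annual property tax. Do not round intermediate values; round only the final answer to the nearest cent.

$2,663.98

Assessed value = $698,158 × 0.53 = $370,023.74
Taxable value = $370,023.74 − $105,000 = $265,023.74
City of Eastcliff: $265,023.74 × 0.00441 = $1,168.7546934
Wrenford ISD: $265,023.74 × 0.0094 = $2,491.223156
Levies subtotal = $3,659.9778494
After credit = $3,659.9778494 − $1,814 = $1,845.9778494
Total = $1,845.9778494 + $818 = $2,663.9778494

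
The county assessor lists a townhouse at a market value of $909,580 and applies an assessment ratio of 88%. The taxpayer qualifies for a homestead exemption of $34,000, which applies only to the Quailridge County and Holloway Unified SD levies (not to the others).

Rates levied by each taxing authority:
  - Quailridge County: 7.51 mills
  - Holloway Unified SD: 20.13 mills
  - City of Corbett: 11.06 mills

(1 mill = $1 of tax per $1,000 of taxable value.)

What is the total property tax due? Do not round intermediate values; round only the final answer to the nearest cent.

$30,036.90

Assessed value = $909,580 × 0.88 = $800,430.4
Quailridge County: ($800,430.4 − $34,000) × 0.00751 = $766,430.4 × 0.00751 = $5,755.892304
Holloway Unified SD: ($800,430.4 − $34,000) × 0.02013 = $766,430.4 × 0.02013 = $15,428.243952
City of Corbett: $800,430.4 × 0.01106 = $8,852.760224
Total = $30,036.89648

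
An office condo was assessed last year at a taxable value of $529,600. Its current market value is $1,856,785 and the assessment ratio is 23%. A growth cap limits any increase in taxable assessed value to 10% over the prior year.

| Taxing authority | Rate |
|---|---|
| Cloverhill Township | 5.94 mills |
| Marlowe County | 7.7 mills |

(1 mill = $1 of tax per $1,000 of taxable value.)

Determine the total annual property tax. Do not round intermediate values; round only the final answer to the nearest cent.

Uncapped assessed value = $1,856,785 × 0.23 = $427,060.55
Cap limit = $529,600 × 1.1 = $582,560
Taxable assessed value = min($427,060.55, $582,560) = $427,060.55 (cap does not bind)
Cloverhill Township: $427,060.55 × 0.00594 = $2,536.739667
Marlowe County: $427,060.55 × 0.0077 = $3,288.366235
Total = $5,825.105902

$5,825.11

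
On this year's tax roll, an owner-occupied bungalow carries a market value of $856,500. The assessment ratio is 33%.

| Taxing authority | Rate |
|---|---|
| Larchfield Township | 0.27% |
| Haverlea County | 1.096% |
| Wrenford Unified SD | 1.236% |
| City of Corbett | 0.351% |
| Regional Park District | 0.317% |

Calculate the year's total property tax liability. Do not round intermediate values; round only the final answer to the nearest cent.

$9,242.49

Assessed value = $856,500 × 0.33 = $282,645
Larchfield Township: $282,645 × 0.0027 = $763.1415
Haverlea County: $282,645 × 0.01096 = $3,097.7892
Wrenford Unified SD: $282,645 × 0.01236 = $3,493.4922
City of Corbett: $282,645 × 0.00351 = $992.08395
Regional Park District: $282,645 × 0.00317 = $895.98465
Total = $763.1415 + $3,097.7892 + $3,493.4922 + $992.08395 + $895.98465 = $9,242.4915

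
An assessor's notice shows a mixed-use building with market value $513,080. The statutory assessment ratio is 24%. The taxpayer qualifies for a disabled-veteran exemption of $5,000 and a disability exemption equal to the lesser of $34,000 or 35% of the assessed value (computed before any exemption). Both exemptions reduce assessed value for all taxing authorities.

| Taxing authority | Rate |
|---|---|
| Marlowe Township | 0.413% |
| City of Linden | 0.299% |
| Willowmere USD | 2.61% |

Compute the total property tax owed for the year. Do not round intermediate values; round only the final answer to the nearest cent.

Assessed value = $513,080 × 0.24 = $123,139.2
Disability exemption = min($34,000, 35% × $123,139.2) = min($34,000, $43,098.72) = $34,000 (dollar cap binds)
Taxable value = $123,139.2 − $5,000 − $34,000 = $84,139.2
Marlowe Township: $84,139.2 × 0.00413 = $347.494896
City of Linden: $84,139.2 × 0.00299 = $251.576208
Willowmere USD: $84,139.2 × 0.0261 = $2,196.03312
Total = $2,795.104224

$2,795.10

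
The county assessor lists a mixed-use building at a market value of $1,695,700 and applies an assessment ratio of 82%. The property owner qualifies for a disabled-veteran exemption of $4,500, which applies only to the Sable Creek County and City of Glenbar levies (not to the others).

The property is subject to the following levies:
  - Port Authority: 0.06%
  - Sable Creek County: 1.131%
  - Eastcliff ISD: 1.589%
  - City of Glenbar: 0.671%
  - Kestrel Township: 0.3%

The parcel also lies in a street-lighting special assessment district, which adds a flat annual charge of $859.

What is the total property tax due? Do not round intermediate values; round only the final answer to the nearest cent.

$52,934.59

Assessed value = $1,695,700 × 0.82 = $1,390,474
Port Authority: $1,390,474 × 0.0006 = $834.2844
Sable Creek County: ($1,390,474 − $4,500) × 0.01131 = $1,385,974 × 0.01131 = $15,675.36594
Eastcliff ISD: $1,390,474 × 0.01589 = $22,094.63186
City of Glenbar: ($1,390,474 − $4,500) × 0.00671 = $1,385,974 × 0.00671 = $9,299.88554
Kestrel Township: $1,390,474 × 0.003 = $4,171.422
Levies subtotal = $52,075.58974
Total = $52,075.58974 + $859 = $52,934.58974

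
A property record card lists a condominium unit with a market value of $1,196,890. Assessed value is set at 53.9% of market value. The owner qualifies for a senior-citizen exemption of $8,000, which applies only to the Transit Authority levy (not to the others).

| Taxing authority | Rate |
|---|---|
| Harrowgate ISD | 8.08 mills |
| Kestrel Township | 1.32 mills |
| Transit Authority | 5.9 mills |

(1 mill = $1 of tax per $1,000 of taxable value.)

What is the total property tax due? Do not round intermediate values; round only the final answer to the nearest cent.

$9,823.19

Assessed value = $1,196,890 × 0.539 = $645,123.71
Harrowgate ISD: $645,123.71 × 0.00808 = $5,212.5995768
Kestrel Township: $645,123.71 × 0.00132 = $851.5632972
Transit Authority: ($645,123.71 − $8,000) × 0.0059 = $637,123.71 × 0.0059 = $3,759.029889
Total = $9,823.192763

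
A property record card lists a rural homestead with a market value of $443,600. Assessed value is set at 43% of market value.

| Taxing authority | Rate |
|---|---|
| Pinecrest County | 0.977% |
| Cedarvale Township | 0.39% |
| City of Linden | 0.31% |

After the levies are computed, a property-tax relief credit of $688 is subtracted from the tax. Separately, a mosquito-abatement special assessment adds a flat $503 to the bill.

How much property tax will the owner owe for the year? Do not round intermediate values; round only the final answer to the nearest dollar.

$3,014

Assessed value = $443,600 × 0.43 = $190,748
Pinecrest County: $190,748 × 0.00977 = $1,863.60796
Cedarvale Township: $190,748 × 0.0039 = $743.9172
City of Linden: $190,748 × 0.0031 = $591.3188
Levies subtotal = $3,198.84396
After credit = $3,198.84396 − $688 = $2,510.84396
Total = $2,510.84396 + $503 = $3,013.84396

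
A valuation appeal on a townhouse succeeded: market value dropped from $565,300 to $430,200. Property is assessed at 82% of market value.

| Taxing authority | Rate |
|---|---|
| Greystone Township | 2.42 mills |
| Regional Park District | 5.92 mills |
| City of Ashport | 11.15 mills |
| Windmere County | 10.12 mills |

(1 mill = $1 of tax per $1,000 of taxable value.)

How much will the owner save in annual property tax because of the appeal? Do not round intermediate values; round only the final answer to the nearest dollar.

Old assessed value = $565,300 × 0.82 = $463,546
New assessed value = $430,200 × 0.82 = $352,764
Combined rate = 0.00242 + 0.00592 + 0.01115 + 0.01012 = 0.02961
Old tax = $463,546 × 0.02961 = $13,725.59706
New tax = $352,764 × 0.02961 = $10,445.34204
Reduction = $13,725.59706 − $10,445.34204 = $3,280.25502

$3,280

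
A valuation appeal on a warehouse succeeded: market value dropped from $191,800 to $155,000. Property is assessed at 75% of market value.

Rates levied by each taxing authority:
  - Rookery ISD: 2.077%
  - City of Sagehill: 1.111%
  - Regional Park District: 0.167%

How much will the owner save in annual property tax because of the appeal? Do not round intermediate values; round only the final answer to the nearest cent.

Old assessed value = $191,800 × 0.75 = $143,850
New assessed value = $155,000 × 0.75 = $116,250
Combined rate = 0.02077 + 0.01111 + 0.00167 = 0.03355
Old tax = $143,850 × 0.03355 = $4,826.1675
New tax = $116,250 × 0.03355 = $3,900.1875
Reduction = $4,826.1675 − $3,900.1875 = $925.98

$925.98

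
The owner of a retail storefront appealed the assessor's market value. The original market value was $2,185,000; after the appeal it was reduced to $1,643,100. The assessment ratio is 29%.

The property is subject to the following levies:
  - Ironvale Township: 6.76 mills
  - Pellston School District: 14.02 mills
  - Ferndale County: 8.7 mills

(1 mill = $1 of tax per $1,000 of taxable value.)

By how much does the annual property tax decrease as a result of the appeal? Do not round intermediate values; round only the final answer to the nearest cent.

Old assessed value = $2,185,000 × 0.29 = $633,650
New assessed value = $1,643,100 × 0.29 = $476,499
Combined rate = 0.00676 + 0.01402 + 0.0087 = 0.02948
Old tax = $633,650 × 0.02948 = $18,680.002
New tax = $476,499 × 0.02948 = $14,047.19052
Reduction = $18,680.002 − $14,047.19052 = $4,632.81148

$4,632.81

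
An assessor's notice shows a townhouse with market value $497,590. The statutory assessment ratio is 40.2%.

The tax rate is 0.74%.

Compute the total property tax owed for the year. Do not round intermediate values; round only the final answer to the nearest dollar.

Assessed value = $497,590 × 0.402 = $200,031.18
Tax = $200,031.18 × 0.0074 = $1,480.230732

$1,480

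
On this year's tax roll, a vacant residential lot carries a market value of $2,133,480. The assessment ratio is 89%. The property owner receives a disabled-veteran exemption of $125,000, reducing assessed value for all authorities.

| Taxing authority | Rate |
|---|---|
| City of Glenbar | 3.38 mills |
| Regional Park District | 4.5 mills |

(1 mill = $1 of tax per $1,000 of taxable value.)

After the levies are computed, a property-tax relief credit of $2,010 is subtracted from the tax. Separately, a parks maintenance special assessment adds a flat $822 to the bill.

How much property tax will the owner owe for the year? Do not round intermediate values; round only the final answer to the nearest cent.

Assessed value = $2,133,480 × 0.89 = $1,898,797.2
Taxable value = $1,898,797.2 − $125,000 = $1,773,797.2
City of Glenbar: $1,773,797.2 × 0.00338 = $5,995.434536
Regional Park District: $1,773,797.2 × 0.0045 = $7,982.0874
Levies subtotal = $13,977.521936
After credit = $13,977.521936 − $2,010 = $11,967.521936
Total = $11,967.521936 + $822 = $12,789.521936

$12,789.52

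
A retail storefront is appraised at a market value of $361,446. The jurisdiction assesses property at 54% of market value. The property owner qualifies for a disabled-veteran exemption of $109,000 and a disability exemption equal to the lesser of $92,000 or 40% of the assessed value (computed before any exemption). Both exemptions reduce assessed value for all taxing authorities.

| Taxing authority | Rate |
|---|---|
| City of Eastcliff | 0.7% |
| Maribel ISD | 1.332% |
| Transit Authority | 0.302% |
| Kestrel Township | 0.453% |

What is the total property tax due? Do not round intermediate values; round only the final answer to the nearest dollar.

$226

Assessed value = $361,446 × 0.54 = $195,180.84
Disability exemption = min($92,000, 40% × $195,180.84) = min($92,000, $78,072.336) = $78,072.336 (percentage binds)
Taxable value = $195,180.84 − $109,000 − $78,072.336 = $8,108.504
City of Eastcliff: $8,108.504 × 0.007 = $56.759528
Maribel ISD: $8,108.504 × 0.01332 = $108.00527328
Transit Authority: $8,108.504 × 0.00302 = $24.48768208
Kestrel Township: $8,108.504 × 0.00453 = $36.73152312
Total = $225.98400648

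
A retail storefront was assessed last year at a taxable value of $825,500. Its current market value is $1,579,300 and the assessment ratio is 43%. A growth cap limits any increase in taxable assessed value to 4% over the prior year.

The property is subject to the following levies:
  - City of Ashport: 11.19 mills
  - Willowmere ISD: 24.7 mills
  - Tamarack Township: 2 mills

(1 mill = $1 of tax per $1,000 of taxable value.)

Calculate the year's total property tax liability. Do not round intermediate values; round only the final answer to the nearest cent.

$25,731.06

Uncapped assessed value = $1,579,300 × 0.43 = $679,099
Cap limit = $825,500 × 1.04 = $858,520
Taxable assessed value = min($679,099, $858,520) = $679,099 (cap does not bind)
City of Ashport: $679,099 × 0.01119 = $7,599.11781
Willowmere ISD: $679,099 × 0.0247 = $16,773.7453
Tamarack Township: $679,099 × 0.002 = $1,358.198
Total = $25,731.06111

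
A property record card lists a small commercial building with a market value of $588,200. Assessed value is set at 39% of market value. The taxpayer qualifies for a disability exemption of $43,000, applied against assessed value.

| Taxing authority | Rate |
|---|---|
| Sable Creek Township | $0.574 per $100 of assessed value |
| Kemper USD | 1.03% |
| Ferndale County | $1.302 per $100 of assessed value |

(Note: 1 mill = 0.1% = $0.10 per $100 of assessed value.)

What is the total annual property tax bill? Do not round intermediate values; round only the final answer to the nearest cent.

$5,416.73

Assessed value = $588,200 × 0.39 = $229,398
Taxable value = $229,398 − $43,000 = $186,398
Sable Creek Township: $186,398 × 0.00574 = $1,069.92452
Kemper USD: $186,398 × 0.0103 = $1,919.8994
Ferndale County: $186,398 × 0.01302 = $2,426.90196
Total = $5,416.72588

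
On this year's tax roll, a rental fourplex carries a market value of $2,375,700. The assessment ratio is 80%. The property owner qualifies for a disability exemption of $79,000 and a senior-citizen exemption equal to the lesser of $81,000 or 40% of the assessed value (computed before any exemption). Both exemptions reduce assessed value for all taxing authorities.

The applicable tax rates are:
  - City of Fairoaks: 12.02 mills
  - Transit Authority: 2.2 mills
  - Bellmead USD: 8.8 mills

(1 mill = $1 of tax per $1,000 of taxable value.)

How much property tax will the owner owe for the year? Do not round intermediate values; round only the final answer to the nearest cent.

Assessed value = $2,375,700 × 0.8 = $1,900,560
Senior-citizen exemption = min($81,000, 40% × $1,900,560) = min($81,000, $760,224) = $81,000 (dollar cap binds)
Taxable value = $1,900,560 − $79,000 − $81,000 = $1,740,560
City of Fairoaks: $1,740,560 × 0.01202 = $20,921.5312
Transit Authority: $1,740,560 × 0.0022 = $3,829.232
Bellmead USD: $1,740,560 × 0.0088 = $15,316.928
Total = $40,067.6912

$40,067.69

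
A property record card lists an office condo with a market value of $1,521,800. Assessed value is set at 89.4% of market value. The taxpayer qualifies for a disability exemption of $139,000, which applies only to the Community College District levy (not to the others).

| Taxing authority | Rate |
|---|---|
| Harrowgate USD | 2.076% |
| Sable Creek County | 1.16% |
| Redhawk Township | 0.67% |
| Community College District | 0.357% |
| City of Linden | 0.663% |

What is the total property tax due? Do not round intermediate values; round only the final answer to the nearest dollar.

$66,521

Assessed value = $1,521,800 × 0.894 = $1,360,489.2
Harrowgate USD: $1,360,489.2 × 0.02076 = $28,243.755792
Sable Creek County: $1,360,489.2 × 0.0116 = $15,781.67472
Redhawk Township: $1,360,489.2 × 0.0067 = $9,115.27764
Community College District: ($1,360,489.2 − $139,000) × 0.00357 = $1,221,489.2 × 0.00357 = $4,360.716444
City of Linden: $1,360,489.2 × 0.00663 = $9,020.043396
Total = $66,521.467992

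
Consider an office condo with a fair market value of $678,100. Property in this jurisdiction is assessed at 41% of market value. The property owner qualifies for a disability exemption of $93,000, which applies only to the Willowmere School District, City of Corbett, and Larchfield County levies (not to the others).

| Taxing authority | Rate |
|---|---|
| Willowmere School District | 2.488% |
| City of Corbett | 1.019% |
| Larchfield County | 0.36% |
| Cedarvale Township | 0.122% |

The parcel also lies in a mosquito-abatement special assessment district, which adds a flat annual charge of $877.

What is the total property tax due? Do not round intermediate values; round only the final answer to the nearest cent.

Assessed value = $678,100 × 0.41 = $278,021
Willowmere School District: ($278,021 − $93,000) × 0.02488 = $185,021 × 0.02488 = $4,603.32248
City of Corbett: ($278,021 − $93,000) × 0.01019 = $185,021 × 0.01019 = $1,885.36399
Larchfield County: ($278,021 − $93,000) × 0.0036 = $185,021 × 0.0036 = $666.0756
Cedarvale Township: $278,021 × 0.00122 = $339.18562
Levies subtotal = $7,493.94769
Total = $7,493.94769 + $877 = $8,370.94769

$8,370.95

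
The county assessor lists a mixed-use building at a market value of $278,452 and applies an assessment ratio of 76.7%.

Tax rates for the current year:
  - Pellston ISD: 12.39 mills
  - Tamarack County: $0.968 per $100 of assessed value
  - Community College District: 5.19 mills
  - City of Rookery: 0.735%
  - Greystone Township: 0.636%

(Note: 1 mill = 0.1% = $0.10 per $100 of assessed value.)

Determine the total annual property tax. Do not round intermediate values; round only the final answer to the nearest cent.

$8,750.07

Assessed value = $278,452 × 0.767 = $213,572.684
Pellston ISD: $213,572.684 × 0.01239 = $2,646.16555476
Tamarack County: $213,572.684 × 0.00968 = $2,067.38358112
Community College District: $213,572.684 × 0.00519 = $1,108.44222996
City of Rookery: $213,572.684 × 0.00735 = $1,569.7592274
Greystone Township: $213,572.684 × 0.00636 = $1,358.32227024
Total = $8,750.07286348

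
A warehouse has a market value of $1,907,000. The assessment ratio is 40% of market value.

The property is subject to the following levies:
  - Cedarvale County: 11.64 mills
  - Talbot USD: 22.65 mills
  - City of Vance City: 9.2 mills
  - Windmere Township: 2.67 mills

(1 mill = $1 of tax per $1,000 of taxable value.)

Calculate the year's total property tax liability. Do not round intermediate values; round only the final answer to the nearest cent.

Assessed value = $1,907,000 × 0.4 = $762,800
Cedarvale County: $762,800 × 0.01164 = $8,878.992
Talbot USD: $762,800 × 0.02265 = $17,277.42
City of Vance City: $762,800 × 0.0092 = $7,017.76
Windmere Township: $762,800 × 0.00267 = $2,036.676
Total = $8,878.992 + $17,277.42 + $7,017.76 + $2,036.676 = $35,210.848

$35,210.85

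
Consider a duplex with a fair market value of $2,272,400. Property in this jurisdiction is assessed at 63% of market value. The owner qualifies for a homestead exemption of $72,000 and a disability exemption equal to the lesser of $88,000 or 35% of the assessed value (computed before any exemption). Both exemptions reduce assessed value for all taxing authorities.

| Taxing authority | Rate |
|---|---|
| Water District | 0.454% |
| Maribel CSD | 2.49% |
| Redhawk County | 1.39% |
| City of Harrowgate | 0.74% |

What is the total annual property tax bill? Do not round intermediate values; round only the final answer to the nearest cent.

$64,521.59

Assessed value = $2,272,400 × 0.63 = $1,431,612
Disability exemption = min($88,000, 35% × $1,431,612) = min($88,000, $501,064.2) = $88,000 (dollar cap binds)
Taxable value = $1,431,612 − $72,000 − $88,000 = $1,271,612
Water District: $1,271,612 × 0.00454 = $5,773.11848
Maribel CSD: $1,271,612 × 0.0249 = $31,663.1388
Redhawk County: $1,271,612 × 0.0139 = $17,675.4068
City of Harrowgate: $1,271,612 × 0.0074 = $9,409.9288
Total = $64,521.59288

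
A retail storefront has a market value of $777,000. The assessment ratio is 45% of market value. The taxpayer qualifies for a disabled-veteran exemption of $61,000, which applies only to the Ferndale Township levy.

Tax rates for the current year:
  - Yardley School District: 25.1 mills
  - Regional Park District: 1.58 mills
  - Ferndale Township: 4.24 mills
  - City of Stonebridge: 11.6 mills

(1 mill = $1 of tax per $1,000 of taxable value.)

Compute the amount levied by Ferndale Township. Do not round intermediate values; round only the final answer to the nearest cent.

Assessed value = $777,000 × 0.45 = $349,650
Ferndale Township taxable value = $349,650 − $61,000 = $288,650
Ferndale Township levy = $288,650 × 0.00424 = $1,223.876

$1,223.88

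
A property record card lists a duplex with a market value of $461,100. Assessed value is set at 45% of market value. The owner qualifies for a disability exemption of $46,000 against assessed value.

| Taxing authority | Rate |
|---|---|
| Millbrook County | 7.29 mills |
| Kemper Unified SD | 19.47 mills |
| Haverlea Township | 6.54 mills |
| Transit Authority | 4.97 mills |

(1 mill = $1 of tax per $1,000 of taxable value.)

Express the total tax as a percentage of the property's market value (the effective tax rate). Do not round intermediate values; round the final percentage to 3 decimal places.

1.340%

Assessed value = $461,100 × 0.45 = $207,495
Taxable value = $207,495 − $46,000 = $161,495
Millbrook County: $161,495 × 0.00729 = $1,177.29855
Kemper Unified SD: $161,495 × 0.01947 = $3,144.30765
Haverlea Township: $161,495 × 0.00654 = $1,056.1773
Transit Authority: $161,495 × 0.00497 = $802.63015
Total tax = $6,180.41365
Effective rate = $6,180.41365 ÷ $461,100 = 1.340% of market value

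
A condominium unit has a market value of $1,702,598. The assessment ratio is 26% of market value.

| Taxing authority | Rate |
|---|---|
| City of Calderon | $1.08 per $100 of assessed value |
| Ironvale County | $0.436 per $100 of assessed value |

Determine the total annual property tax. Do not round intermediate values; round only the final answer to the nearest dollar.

Assessed value = $1,702,598 × 0.26 = $442,675.48
City of Calderon: $442,675.48 × 0.0108 = $4,780.895184
Ironvale County: $442,675.48 × 0.00436 = $1,930.0650928
Total = $4,780.895184 + $1,930.0650928 = $6,710.9602768

$6,711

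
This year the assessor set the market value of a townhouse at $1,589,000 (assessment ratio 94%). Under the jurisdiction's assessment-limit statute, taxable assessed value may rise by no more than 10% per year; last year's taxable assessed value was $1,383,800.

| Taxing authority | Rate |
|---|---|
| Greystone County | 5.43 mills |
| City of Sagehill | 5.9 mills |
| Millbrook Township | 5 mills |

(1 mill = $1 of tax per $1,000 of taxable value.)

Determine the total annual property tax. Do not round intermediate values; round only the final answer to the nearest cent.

$24,391.47

Uncapped assessed value = $1,589,000 × 0.94 = $1,493,660
Cap limit = $1,383,800 × 1.1 = $1,522,180
Taxable assessed value = min($1,493,660, $1,522,180) = $1,493,660 (cap does not bind)
Greystone County: $1,493,660 × 0.00543 = $8,110.5738
City of Sagehill: $1,493,660 × 0.0059 = $8,812.594
Millbrook Township: $1,493,660 × 0.005 = $7,468.3
Total = $24,391.4678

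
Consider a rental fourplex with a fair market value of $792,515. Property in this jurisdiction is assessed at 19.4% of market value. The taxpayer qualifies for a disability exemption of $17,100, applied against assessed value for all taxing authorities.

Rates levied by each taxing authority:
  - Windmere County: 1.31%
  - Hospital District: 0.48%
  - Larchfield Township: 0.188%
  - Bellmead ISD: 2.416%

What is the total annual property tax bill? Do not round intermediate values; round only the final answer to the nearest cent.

$6,004.31

Assessed value = $792,515 × 0.194 = $153,747.91
Taxable value = $153,747.91 − $17,100 = $136,647.91
Windmere County: $136,647.91 × 0.0131 = $1,790.087621
Hospital District: $136,647.91 × 0.0048 = $655.909968
Larchfield Township: $136,647.91 × 0.00188 = $256.8980708
Bellmead ISD: $136,647.91 × 0.02416 = $3,301.4135056
Total = $1,790.087621 + $655.909968 + $256.8980708 + $3,301.4135056 = $6,004.3091654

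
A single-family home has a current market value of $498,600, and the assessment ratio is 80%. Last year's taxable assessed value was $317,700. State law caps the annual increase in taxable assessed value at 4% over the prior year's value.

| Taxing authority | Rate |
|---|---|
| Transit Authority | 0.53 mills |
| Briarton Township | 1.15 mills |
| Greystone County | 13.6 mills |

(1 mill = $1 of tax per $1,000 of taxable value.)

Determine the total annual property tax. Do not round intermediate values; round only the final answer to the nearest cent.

Uncapped assessed value = $498,600 × 0.8 = $398,880
Cap limit = $317,700 × 1.04 = $330,408
Taxable assessed value = min($398,880, $330,408) = $330,408 (cap binds)
Transit Authority: $330,408 × 0.00053 = $175.11624
Briarton Township: $330,408 × 0.00115 = $379.9692
Greystone County: $330,408 × 0.0136 = $4,493.5488
Total = $5,048.63424

$5,048.63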